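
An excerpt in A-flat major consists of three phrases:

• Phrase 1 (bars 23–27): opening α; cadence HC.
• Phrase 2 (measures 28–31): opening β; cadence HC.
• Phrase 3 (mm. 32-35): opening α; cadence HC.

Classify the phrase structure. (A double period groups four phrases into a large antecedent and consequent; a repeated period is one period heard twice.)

The final phrase closes with a half cadence, which is not stronger than the preceding half cadence; the 3 phrases lack an overall antecedent–consequent design and so form a phrase group.

phrase group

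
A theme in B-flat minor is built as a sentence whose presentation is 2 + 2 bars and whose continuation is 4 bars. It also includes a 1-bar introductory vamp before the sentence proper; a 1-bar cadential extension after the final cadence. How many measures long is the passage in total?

Basic sentence: 2 + 2 + 4 = 8 bars.
8 (basic form) + 1 (introduction) + 1 (cadential extension) = 10.

10 measures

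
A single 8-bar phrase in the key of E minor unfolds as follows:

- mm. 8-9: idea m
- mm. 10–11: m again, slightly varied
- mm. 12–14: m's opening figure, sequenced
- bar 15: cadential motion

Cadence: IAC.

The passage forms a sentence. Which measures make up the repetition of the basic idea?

measures 10–11

The presentation of a sentence is the basic idea (mm. 8-9) plus its repetition (mm. 10–11); the repetition of the basic idea is therefore mm. 10–11.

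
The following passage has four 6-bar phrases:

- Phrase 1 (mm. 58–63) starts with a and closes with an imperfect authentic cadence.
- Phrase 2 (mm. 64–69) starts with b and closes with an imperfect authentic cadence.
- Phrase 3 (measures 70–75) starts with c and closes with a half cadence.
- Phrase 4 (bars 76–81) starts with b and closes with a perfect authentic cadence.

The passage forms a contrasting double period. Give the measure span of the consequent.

measures 70–81

In a double period the first pair of phrases (ending imperfect authentic cadence) is the large antecedent and the second pair (ending perfect authentic cadence) is the large consequent; the consequent is measures 70–81.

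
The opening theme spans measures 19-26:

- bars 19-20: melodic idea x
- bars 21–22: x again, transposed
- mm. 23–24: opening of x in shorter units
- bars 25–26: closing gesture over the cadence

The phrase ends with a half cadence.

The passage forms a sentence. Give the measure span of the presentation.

measures 19–22

The presentation of a sentence is the basic idea (mm. 19–20) plus its repetition (measures 21-22); the presentation is therefore mm. 19-22.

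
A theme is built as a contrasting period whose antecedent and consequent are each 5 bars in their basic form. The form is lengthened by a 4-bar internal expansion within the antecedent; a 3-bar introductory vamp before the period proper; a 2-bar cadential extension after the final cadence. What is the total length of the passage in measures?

Basic contrasting period: 5 + 5 = 10 bars.
10 (basic form) + 4 (internal expansion) + 3 (introduction) + 2 (cadential extension) = 19.

19 measures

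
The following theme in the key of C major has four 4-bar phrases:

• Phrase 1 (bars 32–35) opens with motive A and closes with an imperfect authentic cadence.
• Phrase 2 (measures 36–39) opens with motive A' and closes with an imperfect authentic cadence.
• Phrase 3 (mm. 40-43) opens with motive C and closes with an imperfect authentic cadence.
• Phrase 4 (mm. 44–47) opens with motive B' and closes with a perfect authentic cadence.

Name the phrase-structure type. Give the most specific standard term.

Four phrases in two halves: the first half (mm. 32-39) ends with an imperfect authentic cadence, the second (bars 40–47) with a perfect authentic cadence — a large antecedent–consequent pair, i.e. a double period.
Phrase 3 begins with different material from phrase 1, making it contrasting.

contrasting double period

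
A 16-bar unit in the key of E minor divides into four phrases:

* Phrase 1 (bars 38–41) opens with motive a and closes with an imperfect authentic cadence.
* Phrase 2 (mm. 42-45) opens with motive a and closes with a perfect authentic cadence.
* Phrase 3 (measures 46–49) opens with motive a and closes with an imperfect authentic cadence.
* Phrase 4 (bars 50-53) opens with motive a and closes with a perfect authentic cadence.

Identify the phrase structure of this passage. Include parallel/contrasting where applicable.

The cadence pattern IAC–PAC–IAC–PAC is weak–strong twice, and phrases 3–4 restate phrases 1–2: a period heard twice, not a double period (which would end weakly at phrase 2).

repeated period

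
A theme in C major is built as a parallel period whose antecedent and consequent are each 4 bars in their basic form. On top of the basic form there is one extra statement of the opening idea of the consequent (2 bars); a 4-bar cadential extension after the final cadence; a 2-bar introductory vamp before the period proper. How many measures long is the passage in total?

16 measures

Basic parallel period: 4 + 4 = 8 bars.
8 (basic form) + 2 (extra statement) + 4 (cadential extension) + 2 (introduction) = 16.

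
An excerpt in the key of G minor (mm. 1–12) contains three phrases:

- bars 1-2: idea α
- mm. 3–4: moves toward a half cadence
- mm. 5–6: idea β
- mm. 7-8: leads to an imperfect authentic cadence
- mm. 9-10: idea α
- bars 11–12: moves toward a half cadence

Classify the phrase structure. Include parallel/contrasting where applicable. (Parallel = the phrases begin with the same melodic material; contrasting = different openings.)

phrase group

The final phrase closes with a half cadence, which is not stronger than the preceding imperfect authentic cadence; the 3 phrases lack an overall antecedent–consequent design and so form a phrase group.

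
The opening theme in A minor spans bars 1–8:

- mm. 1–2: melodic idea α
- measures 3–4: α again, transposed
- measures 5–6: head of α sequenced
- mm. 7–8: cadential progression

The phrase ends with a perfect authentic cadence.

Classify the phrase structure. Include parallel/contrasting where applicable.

sentence

Basic idea (mm. 1–2) + its repetition (measures 3–4) form the presentation; fragmentation and cadence (bars 5–8) form the continuation — the 8-bar whole is a sentence.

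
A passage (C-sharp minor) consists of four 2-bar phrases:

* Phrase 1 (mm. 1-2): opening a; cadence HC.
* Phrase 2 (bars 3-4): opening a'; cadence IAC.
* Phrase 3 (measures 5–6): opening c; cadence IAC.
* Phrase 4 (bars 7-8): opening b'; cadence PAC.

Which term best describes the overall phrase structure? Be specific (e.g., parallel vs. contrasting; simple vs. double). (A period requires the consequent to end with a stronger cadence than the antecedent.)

contrasting double period

Four phrases in two halves: the first half (measures 1–4) ends with an imperfect authentic cadence, the second (bars 5-8) with a perfect authentic cadence — a large antecedent–consequent pair, i.e. a double period.
Phrase 3 begins with different material from phrase 1, making it contrasting.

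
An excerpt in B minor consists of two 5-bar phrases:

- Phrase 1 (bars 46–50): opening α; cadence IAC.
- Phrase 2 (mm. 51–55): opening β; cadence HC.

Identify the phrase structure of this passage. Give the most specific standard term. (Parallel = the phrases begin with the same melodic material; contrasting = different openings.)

phrase group

The second phrase closes with a half cadence, which is not stronger than the first phrase's imperfect authentic cadence; without a weak→strong cadential pair there is no antecedent–consequent relationship, so this is a phrase group rather than a period.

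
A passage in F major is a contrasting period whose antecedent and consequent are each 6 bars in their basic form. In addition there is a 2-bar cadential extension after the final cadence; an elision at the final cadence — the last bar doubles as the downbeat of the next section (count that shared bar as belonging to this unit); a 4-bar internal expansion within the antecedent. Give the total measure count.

18 measures

Basic contrasting period: 6 + 6 = 12 bars.
12 (basic form) + 2 (cadential extension) + 4 (internal expansion) = 18.
The elision shares a bar with the next section but does not change this unit's count.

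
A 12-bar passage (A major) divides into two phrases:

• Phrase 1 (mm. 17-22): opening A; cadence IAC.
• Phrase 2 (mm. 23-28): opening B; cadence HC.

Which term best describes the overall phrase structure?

The second phrase closes with a half cadence, which is not stronger than the first phrase's imperfect authentic cadence; without a weak→strong cadential pair there is no antecedent–consequent relationship, so this is a phrase group rather than a period.

phrase group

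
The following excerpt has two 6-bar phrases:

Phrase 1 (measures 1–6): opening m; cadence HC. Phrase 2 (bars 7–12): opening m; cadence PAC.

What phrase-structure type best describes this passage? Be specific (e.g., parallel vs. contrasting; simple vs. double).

parallel period

Phrase 1 ends with a half cadence (weaker) and phrase 2 with a perfect authentic cadence (stronger): antecedent + consequent = a period.
The two phrases open with the same material (m / m), so the period is parallel.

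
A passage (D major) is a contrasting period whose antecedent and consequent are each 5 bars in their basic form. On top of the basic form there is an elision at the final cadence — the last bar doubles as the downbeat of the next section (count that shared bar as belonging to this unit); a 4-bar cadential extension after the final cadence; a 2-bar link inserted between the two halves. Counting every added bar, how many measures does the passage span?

Basic contrasting period: 5 + 5 = 10 bars.
10 (basic form) + 4 (cadential extension) + 2 (link) = 16.
The elision shares a bar with the next section but does not change this unit's count.

16 measures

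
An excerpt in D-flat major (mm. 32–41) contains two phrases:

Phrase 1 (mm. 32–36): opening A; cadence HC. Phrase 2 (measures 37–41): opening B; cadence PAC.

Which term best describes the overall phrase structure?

contrasting period

Phrase 1 ends with a half cadence (weaker) and phrase 2 with a perfect authentic cadence (stronger): antecedent + consequent = a period.
The two phrases open with different material (A / B), so the period is contrasting.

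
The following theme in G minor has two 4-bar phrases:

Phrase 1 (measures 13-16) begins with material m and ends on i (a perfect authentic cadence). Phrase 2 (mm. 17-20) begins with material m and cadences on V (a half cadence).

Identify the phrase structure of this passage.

phrase group

The second phrase closes with a half cadence, which is not stronger than the first phrase's perfect authentic cadence; without a weak→strong cadential pair there is no antecedent–consequent relationship, so this is a phrase group rather than a period.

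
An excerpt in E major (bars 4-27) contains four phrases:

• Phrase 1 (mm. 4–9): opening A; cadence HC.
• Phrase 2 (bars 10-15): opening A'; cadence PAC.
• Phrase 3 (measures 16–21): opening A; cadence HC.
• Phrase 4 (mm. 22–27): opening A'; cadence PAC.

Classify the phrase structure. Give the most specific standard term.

repeated period

The cadence pattern HC–PAC–HC–PAC is weak–strong twice, and phrases 3–4 restate phrases 1–2: a period heard twice, not a double period (which would end weakly at phrase 2).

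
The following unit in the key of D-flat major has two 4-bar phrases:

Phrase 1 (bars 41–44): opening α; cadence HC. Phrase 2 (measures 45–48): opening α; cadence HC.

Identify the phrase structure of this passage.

repeated phrase

Both phrases have the same opening (α) and the same cadence (half cadence): the second is a restatement, not a consequent, so this is a repeated phrase rather than a period.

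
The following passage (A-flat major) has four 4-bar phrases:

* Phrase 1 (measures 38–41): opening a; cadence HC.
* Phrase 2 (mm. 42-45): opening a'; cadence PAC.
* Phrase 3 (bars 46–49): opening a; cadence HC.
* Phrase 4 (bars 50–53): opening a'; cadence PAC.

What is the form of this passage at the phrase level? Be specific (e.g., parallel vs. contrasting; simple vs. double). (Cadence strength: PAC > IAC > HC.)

The cadence pattern HC–PAC–HC–PAC is weak–strong twice, and phrases 3–4 restate phrases 1–2: a period heard twice, not a double period (which would end weakly at phrase 2).

repeated period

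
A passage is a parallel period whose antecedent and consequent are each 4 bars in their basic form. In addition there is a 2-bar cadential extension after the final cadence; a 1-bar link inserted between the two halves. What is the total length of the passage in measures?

Basic parallel period: 4 + 4 = 8 bars.
8 (basic form) + 2 (cadential extension) + 1 (link) = 11.

11 measures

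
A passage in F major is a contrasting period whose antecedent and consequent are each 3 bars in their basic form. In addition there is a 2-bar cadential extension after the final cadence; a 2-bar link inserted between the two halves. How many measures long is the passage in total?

Basic contrasting period: 3 + 3 = 6 bars.
6 (basic form) + 2 (cadential extension) + 2 (link) = 10.

10 measures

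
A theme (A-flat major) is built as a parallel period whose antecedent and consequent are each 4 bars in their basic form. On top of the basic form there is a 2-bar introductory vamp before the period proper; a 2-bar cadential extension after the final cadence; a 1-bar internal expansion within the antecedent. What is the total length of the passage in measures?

Basic parallel period: 4 + 4 = 8 bars.
8 (basic form) + 2 (introduction) + 2 (cadential extension) + 1 (internal expansion) = 13.

13 measures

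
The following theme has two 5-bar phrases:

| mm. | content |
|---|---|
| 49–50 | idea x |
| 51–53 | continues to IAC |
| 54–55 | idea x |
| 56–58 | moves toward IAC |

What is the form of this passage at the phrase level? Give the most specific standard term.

repeated phrase

Both phrases have the same opening (x) and the same cadence (imperfect authentic cadence): the second is a restatement, not a consequent, so this is a repeated phrase rather than a period.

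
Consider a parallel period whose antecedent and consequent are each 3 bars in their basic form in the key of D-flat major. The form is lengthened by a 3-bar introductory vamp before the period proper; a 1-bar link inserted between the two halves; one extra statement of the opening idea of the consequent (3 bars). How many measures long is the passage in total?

Basic parallel period: 3 + 3 = 6 bars.
6 (basic form) + 3 (introduction) + 1 (link) + 3 (extra statement) = 13.

13 measures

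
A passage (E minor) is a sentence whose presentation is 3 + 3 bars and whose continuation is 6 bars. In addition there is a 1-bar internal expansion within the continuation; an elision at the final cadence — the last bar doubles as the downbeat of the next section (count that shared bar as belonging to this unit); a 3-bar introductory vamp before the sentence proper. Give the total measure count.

Basic sentence: 3 + 3 + 6 = 12 bars.
12 (basic form) + 1 (internal expansion) + 3 (introduction) = 16.
The elision shares a bar with the next section but does not change this unit's count.

16 measures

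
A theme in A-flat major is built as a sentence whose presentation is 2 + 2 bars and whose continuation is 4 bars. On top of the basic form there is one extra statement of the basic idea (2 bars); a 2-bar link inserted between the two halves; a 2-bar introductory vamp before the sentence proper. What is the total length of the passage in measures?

Basic sentence: 2 + 2 + 4 = 8 bars.
8 (basic form) + 2 (extra statement) + 2 (link) + 2 (introduction) = 14.

14 measures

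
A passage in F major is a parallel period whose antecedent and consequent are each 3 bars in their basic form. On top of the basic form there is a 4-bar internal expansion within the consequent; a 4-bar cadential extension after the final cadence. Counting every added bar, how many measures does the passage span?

Basic parallel period: 3 + 3 = 6 bars.
6 (basic form) + 4 (internal expansion) + 4 (cadential extension) = 14.

14 measures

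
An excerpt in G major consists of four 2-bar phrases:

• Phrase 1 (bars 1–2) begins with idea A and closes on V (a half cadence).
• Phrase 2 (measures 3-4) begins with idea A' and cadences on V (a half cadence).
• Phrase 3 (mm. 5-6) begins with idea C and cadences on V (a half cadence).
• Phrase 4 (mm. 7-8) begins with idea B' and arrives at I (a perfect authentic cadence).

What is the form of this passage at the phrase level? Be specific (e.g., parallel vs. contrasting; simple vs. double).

Four phrases in two halves: the first half (measures 1-4) ends with a half cadence, the second (measures 5-8) with a perfect authentic cadence — a large antecedent–consequent pair, i.e. a double period.
Phrase 3 begins with different material from phrase 1, making it contrasting.

contrasting double period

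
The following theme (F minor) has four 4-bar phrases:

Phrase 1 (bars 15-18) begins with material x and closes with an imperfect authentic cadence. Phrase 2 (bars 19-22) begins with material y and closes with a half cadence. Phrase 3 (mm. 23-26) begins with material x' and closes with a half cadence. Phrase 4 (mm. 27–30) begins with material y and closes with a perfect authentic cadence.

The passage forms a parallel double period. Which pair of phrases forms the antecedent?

phrases 1 and 2

In a double period the first pair of phrases (ending half cadence) is the large antecedent and the second pair (ending perfect authentic cadence) is the large consequent; the antecedent is phrases 1 and 2.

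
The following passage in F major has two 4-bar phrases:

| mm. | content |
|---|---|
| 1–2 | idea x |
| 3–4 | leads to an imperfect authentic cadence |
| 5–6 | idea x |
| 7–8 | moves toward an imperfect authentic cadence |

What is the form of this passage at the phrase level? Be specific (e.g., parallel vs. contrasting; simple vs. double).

repeated phrase

Both phrases have the same opening (x) and the same cadence (imperfect authentic cadence): the second is a restatement, not a consequent, so this is a repeated phrase rather than a period.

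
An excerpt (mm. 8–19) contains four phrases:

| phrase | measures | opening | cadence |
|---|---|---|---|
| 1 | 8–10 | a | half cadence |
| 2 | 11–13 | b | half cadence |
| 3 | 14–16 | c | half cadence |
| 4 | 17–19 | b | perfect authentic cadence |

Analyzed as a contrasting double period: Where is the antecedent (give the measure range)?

In a double period the four phrases pair into a large antecedent (phrases 1–2, ending half cadence) and a large consequent (phrases 3–4, ending perfect authentic cadence). The antecedent spans measures 8–13.

measures 8–13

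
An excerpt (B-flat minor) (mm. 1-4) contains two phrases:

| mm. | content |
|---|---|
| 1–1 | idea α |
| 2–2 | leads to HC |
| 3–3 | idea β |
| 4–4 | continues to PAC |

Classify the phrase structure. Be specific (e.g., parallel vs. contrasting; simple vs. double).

Phrase 1 ends with a half cadence (weaker) and phrase 2 with a perfect authentic cadence (stronger): antecedent + consequent = a period.
The two phrases open with different material (α / β), so the period is contrasting.

contrasting period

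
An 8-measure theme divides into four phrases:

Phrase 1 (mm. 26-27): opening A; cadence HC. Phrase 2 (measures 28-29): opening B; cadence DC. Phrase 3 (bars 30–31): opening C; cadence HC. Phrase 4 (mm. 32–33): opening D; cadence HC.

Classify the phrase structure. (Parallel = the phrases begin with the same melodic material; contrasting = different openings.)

Phrase 4 ends with a half cadence, no stronger than phrase 2's deceptive cadence, so the four phrases do not form a double period; nor do phrases 3–4 duplicate 1–2, so it is not a repeated period. With no phrase reaching a conclusive cadence, the passage is a phrase group.

phrase group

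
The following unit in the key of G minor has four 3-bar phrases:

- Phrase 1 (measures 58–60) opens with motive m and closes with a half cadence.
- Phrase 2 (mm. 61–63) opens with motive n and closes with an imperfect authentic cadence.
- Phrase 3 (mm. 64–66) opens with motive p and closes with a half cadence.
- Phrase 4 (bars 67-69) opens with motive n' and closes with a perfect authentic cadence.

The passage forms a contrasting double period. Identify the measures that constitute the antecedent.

In a double period the four phrases pair into a large antecedent (phrases 1–2, ending imperfect authentic cadence) and a large consequent (phrases 3–4, ending perfect authentic cadence). The antecedent spans bars 58-63.

measures 58–63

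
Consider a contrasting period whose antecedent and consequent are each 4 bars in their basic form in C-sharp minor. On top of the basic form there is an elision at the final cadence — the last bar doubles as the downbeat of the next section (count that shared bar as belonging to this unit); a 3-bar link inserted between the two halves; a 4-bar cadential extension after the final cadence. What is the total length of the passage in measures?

15 measures

Basic contrasting period: 4 + 4 = 8 bars.
8 (basic form) + 3 (link) + 4 (cadential extension) = 15.
The elision shares a bar with the next section but does not change this unit's count.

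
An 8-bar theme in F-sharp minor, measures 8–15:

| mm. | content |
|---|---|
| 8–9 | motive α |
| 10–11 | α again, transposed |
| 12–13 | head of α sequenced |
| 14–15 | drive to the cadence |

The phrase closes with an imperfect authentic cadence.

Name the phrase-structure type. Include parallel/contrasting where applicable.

sentence

Basic idea (measures 8–9) + its repetition (mm. 10-11) form the presentation; fragmentation and cadence (measures 12–15) form the continuation — the 8-bar whole is a sentence.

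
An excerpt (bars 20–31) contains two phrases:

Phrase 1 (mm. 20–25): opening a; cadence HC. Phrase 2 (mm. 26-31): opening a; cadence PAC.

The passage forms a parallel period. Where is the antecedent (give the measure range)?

measures 20–25

The antecedent is the phrase ending with the weaker cadence (half cadence, phrase 1) and the consequent the one ending more conclusively (perfect authentic cadence, phrase 2); the antecedent is mm. 20–25.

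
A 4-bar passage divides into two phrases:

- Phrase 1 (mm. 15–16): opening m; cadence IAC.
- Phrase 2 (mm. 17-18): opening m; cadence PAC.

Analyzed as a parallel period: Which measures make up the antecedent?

measures 15–16

The antecedent is the phrase ending with the weaker cadence (imperfect authentic cadence, phrase 1) and the consequent the one ending more conclusively (perfect authentic cadence, phrase 2); the antecedent is bars 15–16.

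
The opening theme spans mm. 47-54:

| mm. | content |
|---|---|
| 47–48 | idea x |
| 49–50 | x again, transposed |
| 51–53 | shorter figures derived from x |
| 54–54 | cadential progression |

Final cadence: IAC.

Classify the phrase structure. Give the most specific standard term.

Basic idea (mm. 47-48) + its repetition (mm. 49-50) form the presentation; fragmentation and cadence (bars 51-54) form the continuation — the 8-bar whole is a sentence.

sentence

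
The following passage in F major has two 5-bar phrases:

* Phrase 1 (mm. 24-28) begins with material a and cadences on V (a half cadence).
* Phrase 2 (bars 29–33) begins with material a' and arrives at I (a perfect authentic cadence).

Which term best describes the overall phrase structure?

parallel period

Phrase 1 ends with a half cadence (weaker) and phrase 2 with a perfect authentic cadence (stronger): antecedent + consequent = a period.
The two phrases open with the same material (a / a'), so the period is parallel.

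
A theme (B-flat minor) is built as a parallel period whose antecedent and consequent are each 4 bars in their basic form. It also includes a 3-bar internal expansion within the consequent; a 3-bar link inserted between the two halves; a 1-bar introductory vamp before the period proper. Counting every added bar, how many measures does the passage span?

15 measures

Basic parallel period: 4 + 4 = 8 bars.
8 (basic form) + 3 (internal expansion) + 3 (link) + 1 (introduction) = 15.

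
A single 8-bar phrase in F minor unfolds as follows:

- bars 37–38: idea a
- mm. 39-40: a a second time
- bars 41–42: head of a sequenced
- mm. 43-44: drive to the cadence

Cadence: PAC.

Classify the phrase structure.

sentence

Basic idea (mm. 37–38) + its repetition (mm. 39–40) form the presentation; fragmentation and cadence (measures 41–44) form the continuation — the 8-bar whole is a sentence.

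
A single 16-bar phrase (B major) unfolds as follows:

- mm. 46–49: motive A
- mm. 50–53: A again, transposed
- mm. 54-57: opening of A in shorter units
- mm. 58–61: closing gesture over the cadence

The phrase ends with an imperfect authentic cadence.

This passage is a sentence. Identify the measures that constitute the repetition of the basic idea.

measures 50–53

The presentation of a sentence is the basic idea (bars 46–49) plus its repetition (measures 50–53); the repetition of the basic idea is therefore measures 50–53.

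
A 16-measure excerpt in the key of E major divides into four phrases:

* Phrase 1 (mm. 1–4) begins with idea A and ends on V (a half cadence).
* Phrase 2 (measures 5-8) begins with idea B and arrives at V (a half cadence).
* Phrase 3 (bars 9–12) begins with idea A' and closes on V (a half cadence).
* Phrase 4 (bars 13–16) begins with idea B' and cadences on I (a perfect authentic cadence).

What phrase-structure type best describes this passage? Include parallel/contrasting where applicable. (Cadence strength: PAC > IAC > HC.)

Four phrases in two halves: the first half (mm. 1–8) ends with a half cadence, the second (mm. 9–16) with a perfect authentic cadence — a large antecedent–consequent pair, i.e. a double period.
Phrase 3 begins with the same material as phrase 1, making it parallel.

parallel double period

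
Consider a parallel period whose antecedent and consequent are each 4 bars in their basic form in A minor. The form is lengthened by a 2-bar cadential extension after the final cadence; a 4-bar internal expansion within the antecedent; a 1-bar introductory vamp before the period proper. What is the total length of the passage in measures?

Basic parallel period: 4 + 4 = 8 bars.
8 (basic form) + 2 (cadential extension) + 4 (internal expansion) + 1 (introduction) = 15.

15 measures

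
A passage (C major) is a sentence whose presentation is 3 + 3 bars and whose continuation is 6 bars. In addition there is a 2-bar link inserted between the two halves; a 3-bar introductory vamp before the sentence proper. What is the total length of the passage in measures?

Basic sentence: 3 + 3 + 6 = 12 bars.
12 (basic form) + 2 (link) + 3 (introduction) = 17.

17 measures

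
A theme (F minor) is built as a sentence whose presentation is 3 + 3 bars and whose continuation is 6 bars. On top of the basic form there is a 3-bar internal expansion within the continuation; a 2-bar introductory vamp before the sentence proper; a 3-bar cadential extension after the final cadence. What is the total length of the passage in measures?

Basic sentence: 3 + 3 + 6 = 12 bars.
12 (basic form) + 3 (internal expansion) + 2 (introduction) + 3 (cadential extension) = 20.

20 measures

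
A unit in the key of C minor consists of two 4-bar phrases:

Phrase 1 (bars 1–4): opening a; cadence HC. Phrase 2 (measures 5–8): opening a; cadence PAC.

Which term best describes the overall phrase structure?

parallel period

Phrase 1 ends with a half cadence (weaker) and phrase 2 with a perfect authentic cadence (stronger): antecedent + consequent = a period.
The two phrases open with the same material (a / a), so the period is parallel.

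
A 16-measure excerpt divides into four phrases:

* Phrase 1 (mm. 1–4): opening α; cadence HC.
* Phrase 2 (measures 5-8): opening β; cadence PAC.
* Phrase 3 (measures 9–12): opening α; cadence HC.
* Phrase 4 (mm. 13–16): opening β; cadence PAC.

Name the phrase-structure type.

The cadence pattern HC–PAC–HC–PAC is weak–strong twice, and phrases 3–4 restate phrases 1–2: a period heard twice, not a double period (which would end weakly at phrase 2).

repeated period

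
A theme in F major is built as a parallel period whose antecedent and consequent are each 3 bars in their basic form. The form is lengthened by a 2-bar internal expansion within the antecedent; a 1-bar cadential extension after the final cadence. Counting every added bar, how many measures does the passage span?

Basic parallel period: 3 + 3 = 6 bars.
6 (basic form) + 2 (internal expansion) + 1 (cadential extension) = 9.

9 measures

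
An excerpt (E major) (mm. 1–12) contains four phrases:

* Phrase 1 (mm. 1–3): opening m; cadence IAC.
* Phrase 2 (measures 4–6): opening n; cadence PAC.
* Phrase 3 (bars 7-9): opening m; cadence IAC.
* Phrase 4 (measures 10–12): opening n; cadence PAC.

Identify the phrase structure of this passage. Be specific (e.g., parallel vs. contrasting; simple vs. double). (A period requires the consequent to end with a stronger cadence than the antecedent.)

repeated period

The cadence pattern IAC–PAC–IAC–PAC is weak–strong twice, and phrases 3–4 restate phrases 1–2: a period heard twice, not a double period (which would end weakly at phrase 2).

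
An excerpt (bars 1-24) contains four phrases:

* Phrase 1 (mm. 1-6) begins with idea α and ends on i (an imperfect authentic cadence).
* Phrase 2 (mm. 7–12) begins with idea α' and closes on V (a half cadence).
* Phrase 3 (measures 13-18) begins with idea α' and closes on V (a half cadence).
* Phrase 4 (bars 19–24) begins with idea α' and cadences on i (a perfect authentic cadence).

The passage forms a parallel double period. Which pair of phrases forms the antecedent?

phrases 1 and 2

In a double period the first pair of phrases (ending half cadence) is the large antecedent and the second pair (ending perfect authentic cadence) is the large consequent; the antecedent is phrases 1 and 2.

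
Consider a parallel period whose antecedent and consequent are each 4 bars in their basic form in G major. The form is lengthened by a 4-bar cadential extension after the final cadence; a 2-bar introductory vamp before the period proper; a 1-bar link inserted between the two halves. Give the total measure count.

Basic parallel period: 4 + 4 = 8 bars.
8 (basic form) + 4 (cadential extension) + 2 (introduction) + 1 (link) = 15.

15 measures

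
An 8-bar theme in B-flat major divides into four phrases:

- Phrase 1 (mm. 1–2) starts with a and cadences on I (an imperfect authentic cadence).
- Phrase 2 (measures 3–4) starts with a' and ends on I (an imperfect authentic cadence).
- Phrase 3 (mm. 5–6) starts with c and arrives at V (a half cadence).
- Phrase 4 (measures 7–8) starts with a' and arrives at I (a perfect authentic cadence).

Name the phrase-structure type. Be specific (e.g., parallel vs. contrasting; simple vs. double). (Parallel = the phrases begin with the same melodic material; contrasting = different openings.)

Four phrases in two halves: the first half (measures 1-4) ends with an imperfect authentic cadence, the second (bars 5-8) with a perfect authentic cadence — a large antecedent–consequent pair, i.e. a double period.
Phrase 3 begins with different material from phrase 1, making it contrasting.

contrasting double period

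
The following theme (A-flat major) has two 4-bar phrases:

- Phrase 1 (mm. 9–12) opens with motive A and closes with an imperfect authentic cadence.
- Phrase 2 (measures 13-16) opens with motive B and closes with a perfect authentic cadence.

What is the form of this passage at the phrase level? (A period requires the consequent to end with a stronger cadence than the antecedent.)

contrasting period

Phrase 1 ends with an imperfect authentic cadence (weaker) and phrase 2 with a perfect authentic cadence (stronger): antecedent + consequent = a period.
The two phrases open with different material (A / B), so the period is contrasting.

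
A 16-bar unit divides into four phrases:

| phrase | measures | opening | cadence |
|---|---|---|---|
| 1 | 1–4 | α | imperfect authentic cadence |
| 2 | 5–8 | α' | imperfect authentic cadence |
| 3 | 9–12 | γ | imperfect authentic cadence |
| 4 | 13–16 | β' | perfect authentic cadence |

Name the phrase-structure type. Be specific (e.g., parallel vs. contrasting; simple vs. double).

contrasting double period

Four phrases in two halves: the first half (bars 1–8) ends with an imperfect authentic cadence, the second (mm. 9-16) with a perfect authentic cadence — a large antecedent–consequent pair, i.e. a double period.
Phrase 3 begins with different material from phrase 1, making it contrasting.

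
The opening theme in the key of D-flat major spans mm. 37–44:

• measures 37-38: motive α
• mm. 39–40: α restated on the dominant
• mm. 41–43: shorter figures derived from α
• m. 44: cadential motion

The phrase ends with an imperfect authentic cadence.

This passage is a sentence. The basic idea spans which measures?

measures 37–38

The presentation of a sentence is the basic idea (measures 37–38) plus its repetition (mm. 39–40); the basic idea is therefore mm. 37–38.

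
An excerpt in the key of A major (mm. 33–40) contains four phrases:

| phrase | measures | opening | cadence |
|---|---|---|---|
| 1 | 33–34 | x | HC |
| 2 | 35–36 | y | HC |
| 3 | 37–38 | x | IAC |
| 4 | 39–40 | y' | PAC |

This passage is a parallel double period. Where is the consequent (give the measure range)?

measures 37–40

In a double period the four phrases pair into a large antecedent (phrases 1–2, ending half cadence) and a large consequent (phrases 3–4, ending perfect authentic cadence). The consequent spans mm. 37-40.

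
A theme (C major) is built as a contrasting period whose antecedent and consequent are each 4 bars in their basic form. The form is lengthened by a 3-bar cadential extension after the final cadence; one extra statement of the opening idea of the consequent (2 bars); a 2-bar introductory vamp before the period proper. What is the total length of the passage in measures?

15 measures

Basic contrasting period: 4 + 4 = 8 bars.
8 (basic form) + 3 (cadential extension) + 2 (extra statement) + 2 (introduction) = 15.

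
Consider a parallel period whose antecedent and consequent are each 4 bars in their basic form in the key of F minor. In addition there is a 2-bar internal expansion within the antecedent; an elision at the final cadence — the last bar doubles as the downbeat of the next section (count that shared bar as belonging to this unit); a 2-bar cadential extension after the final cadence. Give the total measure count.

Basic parallel period: 4 + 4 = 8 bars.
8 (basic form) + 2 (internal expansion) + 2 (cadential extension) = 12.
The elision shares a bar with the next section but does not change this unit's count.

12 measures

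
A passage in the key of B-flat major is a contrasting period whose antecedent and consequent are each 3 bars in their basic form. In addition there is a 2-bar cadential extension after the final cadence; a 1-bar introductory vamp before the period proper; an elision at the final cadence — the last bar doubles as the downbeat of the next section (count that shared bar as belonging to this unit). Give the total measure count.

9 measures

Basic contrasting period: 3 + 3 = 6 bars.
6 (basic form) + 2 (cadential extension) + 1 (introduction) = 9.
The elision shares a bar with the next section but does not change this unit's count.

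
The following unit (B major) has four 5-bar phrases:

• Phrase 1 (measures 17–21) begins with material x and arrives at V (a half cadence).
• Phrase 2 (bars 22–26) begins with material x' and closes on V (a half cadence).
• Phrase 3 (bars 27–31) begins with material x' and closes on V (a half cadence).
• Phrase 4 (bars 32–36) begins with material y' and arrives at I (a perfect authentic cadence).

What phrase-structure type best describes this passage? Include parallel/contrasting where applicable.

Four phrases in two halves: the first half (bars 17-26) ends with a half cadence, the second (measures 27-36) with a perfect authentic cadence — a large antecedent–consequent pair, i.e. a double period.
Phrase 3 begins with the same material as phrase 1, making it parallel.

parallel double period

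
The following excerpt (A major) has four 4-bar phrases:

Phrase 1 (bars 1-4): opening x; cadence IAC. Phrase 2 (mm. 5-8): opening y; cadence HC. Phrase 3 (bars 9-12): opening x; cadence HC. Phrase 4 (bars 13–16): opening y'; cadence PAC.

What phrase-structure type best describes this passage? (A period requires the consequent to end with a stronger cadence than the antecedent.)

parallel double period

Four phrases in two halves: the first half (mm. 1-8) ends with a half cadence, the second (bars 9–16) with a perfect authentic cadence — a large antecedent–consequent pair, i.e. a double period.
Phrase 3 begins with the same material as phrase 1, making it parallel.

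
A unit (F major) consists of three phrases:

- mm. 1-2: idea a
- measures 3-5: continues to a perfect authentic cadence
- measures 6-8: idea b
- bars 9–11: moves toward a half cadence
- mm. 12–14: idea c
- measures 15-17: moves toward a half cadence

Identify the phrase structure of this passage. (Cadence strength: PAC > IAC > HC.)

The final phrase closes with a half cadence, which is not stronger than the preceding half cadence; the 3 phrases lack an overall antecedent–consequent design and so form a phrase group.

phrase group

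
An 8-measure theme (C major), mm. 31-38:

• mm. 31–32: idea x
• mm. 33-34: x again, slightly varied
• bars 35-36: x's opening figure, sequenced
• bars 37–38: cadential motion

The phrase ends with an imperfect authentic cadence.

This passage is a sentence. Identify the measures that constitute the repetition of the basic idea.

The presentation of a sentence is the basic idea (measures 31–32) plus its repetition (bars 33–34); the repetition of the basic idea is therefore bars 33–34.

measures 33–34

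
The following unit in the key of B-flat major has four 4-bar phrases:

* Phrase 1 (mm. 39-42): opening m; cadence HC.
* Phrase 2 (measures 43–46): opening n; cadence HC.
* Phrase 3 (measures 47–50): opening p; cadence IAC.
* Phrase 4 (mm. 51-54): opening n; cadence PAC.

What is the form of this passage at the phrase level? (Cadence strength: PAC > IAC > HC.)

contrasting double period

Four phrases in two halves: the first half (mm. 39–46) ends with a half cadence, the second (bars 47-54) with a perfect authentic cadence — a large antecedent–consequent pair, i.e. a double period.
Phrase 3 begins with different material from phrase 1, making it contrasting.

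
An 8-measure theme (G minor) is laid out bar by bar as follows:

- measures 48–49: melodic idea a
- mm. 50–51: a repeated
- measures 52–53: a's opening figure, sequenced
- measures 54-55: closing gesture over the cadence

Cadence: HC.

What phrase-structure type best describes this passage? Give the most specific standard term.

Basic idea (mm. 48–49) + its repetition (measures 50-51) form the presentation; fragmentation and cadence (mm. 52–55) form the continuation — the 8-bar whole is a sentence.

sentence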